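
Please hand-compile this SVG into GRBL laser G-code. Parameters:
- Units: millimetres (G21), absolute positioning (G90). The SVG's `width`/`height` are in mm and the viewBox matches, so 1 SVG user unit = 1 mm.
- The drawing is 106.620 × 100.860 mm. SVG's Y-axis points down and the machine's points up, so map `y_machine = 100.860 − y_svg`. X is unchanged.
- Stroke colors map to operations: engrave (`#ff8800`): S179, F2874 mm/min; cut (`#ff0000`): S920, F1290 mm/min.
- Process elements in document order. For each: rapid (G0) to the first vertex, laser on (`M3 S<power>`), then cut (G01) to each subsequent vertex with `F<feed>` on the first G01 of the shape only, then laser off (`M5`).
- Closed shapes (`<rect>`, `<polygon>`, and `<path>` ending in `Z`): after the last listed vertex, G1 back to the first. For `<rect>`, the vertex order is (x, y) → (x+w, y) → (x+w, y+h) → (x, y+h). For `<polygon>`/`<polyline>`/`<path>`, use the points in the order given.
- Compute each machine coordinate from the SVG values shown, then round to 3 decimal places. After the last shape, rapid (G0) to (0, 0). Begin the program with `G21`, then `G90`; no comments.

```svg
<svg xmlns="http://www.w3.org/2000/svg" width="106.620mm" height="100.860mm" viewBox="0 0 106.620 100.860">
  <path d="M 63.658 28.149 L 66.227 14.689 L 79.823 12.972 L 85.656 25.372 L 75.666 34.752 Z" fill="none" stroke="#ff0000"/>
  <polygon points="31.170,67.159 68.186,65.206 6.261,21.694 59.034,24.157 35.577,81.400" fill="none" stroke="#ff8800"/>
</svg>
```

G21
G90
G0 X63.658 Y72.711
M3 S920
G01 X66.227 Y86.171 F1290
G01 X79.823 Y87.888
G01 X85.656 Y75.488
G01 X75.666 Y66.108
G01 X63.658 Y72.711
M5
G0 X31.170 Y33.701
M3 S179
G01 X68.186 Y35.654 F2874
G01 X6.261 Y79.166
G01 X59.034 Y76.703
G01 X35.577 Y19.460
G01 X31.170 Y33.701
M5
G0 X0.000 Y0.000

viewBox `0 0 106.620 100.860` with mm width/height → 1 unit = 1 mm. Flip: y_m = 100.860 − y_svg.

**Shape 1** — `<path>` regular polygon, stroke `#ff0000` → cut (S920, F1290). Machine vertices: (63.658,72.711) → (66.227,86.171) → (79.823,87.888) → (85.656,75.488) → (75.666,66.108) → (63.658,72.711). Closed: final G1 returns to the first vertex.

**Shape 2** — `<polygon>` closed polygon, stroke `#ff8800` → engrave (S179, F2874). Machine vertices: (31.170,33.701) → (68.186,35.654) → (6.261,79.166) → (59.034,76.703) → (35.577,19.460) → (31.170,33.701). Closed: final G1 returns to the first vertex.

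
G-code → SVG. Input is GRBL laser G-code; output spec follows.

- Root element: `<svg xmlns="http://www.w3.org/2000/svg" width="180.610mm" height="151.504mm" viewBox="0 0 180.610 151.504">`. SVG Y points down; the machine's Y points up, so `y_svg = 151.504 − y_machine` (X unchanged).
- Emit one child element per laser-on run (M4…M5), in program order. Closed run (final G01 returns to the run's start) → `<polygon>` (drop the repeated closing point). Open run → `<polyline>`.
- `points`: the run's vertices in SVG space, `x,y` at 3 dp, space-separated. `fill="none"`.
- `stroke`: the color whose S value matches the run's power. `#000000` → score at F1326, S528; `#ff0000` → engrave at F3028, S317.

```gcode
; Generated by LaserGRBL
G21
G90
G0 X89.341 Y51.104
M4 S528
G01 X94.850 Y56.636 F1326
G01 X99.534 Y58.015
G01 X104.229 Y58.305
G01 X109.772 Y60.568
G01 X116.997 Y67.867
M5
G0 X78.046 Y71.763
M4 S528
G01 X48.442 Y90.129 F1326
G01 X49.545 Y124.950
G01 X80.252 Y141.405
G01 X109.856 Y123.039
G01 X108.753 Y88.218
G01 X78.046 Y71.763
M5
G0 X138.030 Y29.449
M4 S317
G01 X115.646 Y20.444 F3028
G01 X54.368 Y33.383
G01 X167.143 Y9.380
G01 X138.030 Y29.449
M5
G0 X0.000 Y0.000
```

<svg xmlns="http://www.w3.org/2000/svg" width="180.610mm" height="151.504mm" viewBox="0 0 180.610 151.504">
  <polyline points="89.341,100.400 94.850,94.868 99.534,93.489 104.229,93.199 109.772,90.936 116.997,83.637" fill="none" stroke="#000000"/>
  <polygon points="78.046,79.741 48.442,61.375 49.545,26.554 80.252,10.099 109.856,28.465 108.753,63.286" fill="none" stroke="#000000"/>
  <polygon points="138.030,122.055 115.646,131.060 54.368,118.121 167.143,142.124" fill="none" stroke="#ff0000"/>
</svg>

Machine Y-up, SVG Y-down with viewBox height 151.504, so y_svg = 151.504 − y_machine; X carries over.

Run 1: the run's S528 means `#000000` (score). The run is open, so emit a `<polyline>` with points (Y-flipped): 89.341,100.400 94.850,94.868 99.534,93.489 104.229,93.199 109.772,90.936 116.997,83.637.

Run 2: S528 ⇒ score layer `#000000`. The run returns to its start, so emit a `<polygon>` with points (Y-flipped): 78.046,79.741 48.442,61.375 49.545,26.554 80.252,10.099 109.856,28.465 108.753,63.286.

Run 3: power S317 maps to stroke `#ff0000` (engrave). The run returns to its start, so emit a `<polygon>` with points (Y-flipped): 138.030,122.055 115.646,131.060 54.368,118.121 167.143,142.124.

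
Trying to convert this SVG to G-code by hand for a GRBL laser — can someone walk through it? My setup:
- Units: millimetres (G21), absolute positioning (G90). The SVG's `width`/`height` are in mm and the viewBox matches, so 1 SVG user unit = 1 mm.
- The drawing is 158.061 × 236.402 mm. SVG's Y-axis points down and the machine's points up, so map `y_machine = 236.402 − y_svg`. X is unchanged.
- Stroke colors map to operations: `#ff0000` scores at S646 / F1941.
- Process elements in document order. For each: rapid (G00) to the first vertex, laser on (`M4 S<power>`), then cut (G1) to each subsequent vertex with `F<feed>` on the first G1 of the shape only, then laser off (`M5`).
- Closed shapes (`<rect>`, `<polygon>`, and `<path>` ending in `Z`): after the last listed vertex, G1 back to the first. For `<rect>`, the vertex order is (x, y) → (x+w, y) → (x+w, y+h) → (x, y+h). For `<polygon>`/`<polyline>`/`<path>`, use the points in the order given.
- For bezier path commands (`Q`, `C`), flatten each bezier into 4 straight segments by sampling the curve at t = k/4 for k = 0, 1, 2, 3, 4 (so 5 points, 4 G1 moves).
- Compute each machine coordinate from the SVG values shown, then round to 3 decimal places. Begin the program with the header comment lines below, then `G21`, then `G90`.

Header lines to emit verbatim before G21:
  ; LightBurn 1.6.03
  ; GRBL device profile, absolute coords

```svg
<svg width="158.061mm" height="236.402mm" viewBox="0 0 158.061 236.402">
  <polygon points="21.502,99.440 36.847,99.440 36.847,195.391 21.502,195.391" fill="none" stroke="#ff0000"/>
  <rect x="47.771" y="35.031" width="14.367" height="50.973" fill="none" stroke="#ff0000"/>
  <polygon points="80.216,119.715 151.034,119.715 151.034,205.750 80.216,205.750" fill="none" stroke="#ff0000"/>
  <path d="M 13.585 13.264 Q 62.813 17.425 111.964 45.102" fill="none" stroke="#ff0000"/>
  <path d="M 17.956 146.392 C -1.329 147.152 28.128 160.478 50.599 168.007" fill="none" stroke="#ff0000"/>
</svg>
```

1 u = 1 mm; y_m = 236.402 − y.

[1] `<polygon>` rectangle, #ff0000→score S646 F1941: (21.502,136.962) → (36.847,136.962) → (36.847,41.011) → (21.502,41.011) → (21.502,136.962) (closed)

[2] `<rect>` rectangle, #ff0000→score S646 F1941: (47.771,201.371) → (62.138,201.371) → (62.138,150.398) → (47.771,150.398) → (47.771,201.371) (closed)

[3] `<polygon>` rectangle, #ff0000→score S646 F1941: (80.216,116.687) → (151.034,116.687) → (151.034,30.652) → (80.216,30.652) → (80.216,116.687) (closed)

[4] `<path>` quadratic bezier, #ff0000→score S646 F1941: (13.585,223.138) → (38.194,219.588) → (62.794,213.098) → (87.384,203.669) → (111.964,191.300)

[5] `<path>` cubic bezier, #ff0000→score S646 F1941: (17.956,90.010) → (11.761,87.371) → (18.619,81.741) → (33.307,74.842) → (50.599,68.395)

; LightBurn 1.6.03
; GRBL device profile, absolute coords
G21
G90
G00 X21.502 Y136.962
M4 S646
G1 X36.847 Y136.962 F1941
G1 X36.847 Y41.011
G1 X21.502 Y41.011
G1 X21.502 Y136.962
M5
G00 X47.771 Y201.371
M4 S646
G1 X62.138 Y201.371 F1941
G1 X62.138 Y150.398
G1 X47.771 Y150.398
G1 X47.771 Y201.371
M5
G00 X80.216 Y116.687
M4 S646
G1 X151.034 Y116.687 F1941
G1 X151.034 Y30.652
G1 X80.216 Y30.652
G1 X80.216 Y116.687
M5
G00 X13.585 Y223.138
M4 S646
G1 X38.194 Y219.588 F1941
G1 X62.794 Y213.098
G1 X87.384 Y203.669
G1 X111.964 Y191.300
M5
G00 X17.956 Y90.010
M4 S646
G1 X11.761 Y87.371 F1941
G1 X18.619 Y81.741
G1 X33.307 Y74.842
G1 X50.599 Y68.395
M5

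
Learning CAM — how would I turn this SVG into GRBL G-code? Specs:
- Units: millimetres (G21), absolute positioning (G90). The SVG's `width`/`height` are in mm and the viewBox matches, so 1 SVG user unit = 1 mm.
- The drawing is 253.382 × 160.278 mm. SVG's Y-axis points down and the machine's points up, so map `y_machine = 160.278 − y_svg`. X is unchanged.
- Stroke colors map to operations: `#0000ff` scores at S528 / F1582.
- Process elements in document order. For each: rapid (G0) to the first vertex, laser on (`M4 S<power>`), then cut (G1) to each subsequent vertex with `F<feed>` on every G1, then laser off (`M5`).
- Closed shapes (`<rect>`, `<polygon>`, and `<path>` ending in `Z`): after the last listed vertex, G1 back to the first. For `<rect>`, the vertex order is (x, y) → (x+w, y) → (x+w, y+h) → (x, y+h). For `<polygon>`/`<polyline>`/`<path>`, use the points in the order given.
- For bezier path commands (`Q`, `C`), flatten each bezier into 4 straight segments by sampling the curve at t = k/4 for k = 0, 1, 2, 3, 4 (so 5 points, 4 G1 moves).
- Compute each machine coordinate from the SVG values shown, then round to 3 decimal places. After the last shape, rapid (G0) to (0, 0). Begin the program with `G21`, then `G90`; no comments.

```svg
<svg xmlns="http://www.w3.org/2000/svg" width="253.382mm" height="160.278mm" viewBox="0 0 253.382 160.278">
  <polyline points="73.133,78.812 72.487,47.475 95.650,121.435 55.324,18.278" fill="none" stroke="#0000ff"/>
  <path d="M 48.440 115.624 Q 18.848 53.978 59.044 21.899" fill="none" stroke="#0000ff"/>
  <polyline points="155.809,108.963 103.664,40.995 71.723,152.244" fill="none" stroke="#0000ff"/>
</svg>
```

Since the viewBox matches the mm dimensions, user units are millimetres directly. The only transform is the Y-flip y_m = 160.278 − y_svg.

Shape 1 is a open polyline drawn with `<polyline>`. Its stroke #0000ff means score at S528, F1582. After flipping Y the toolpath is (73.133,81.466) → (72.487,112.803) → (95.650,38.843) → (55.324,142.000).

Shape 2 is a quadratic bezier drawn with `<path>`. Its stroke #0000ff means score at S528, F1582. After flipping Y the toolpath is (48.440,44.654) → (38.006,73.629) → (36.295,98.908) → (43.308,120.492) → (59.044,138.379).

Shape 3 is a open polyline drawn with `<polyline>`. Its stroke #0000ff means score at S528, F1582. After flipping Y the toolpath is (155.809,51.315) → (103.664,119.283) → (71.723,8.034).

G21
G90
G0 X73.133 Y81.466
M4 S528
G1 X72.487 Y112.803 F1582
G1 X95.650 Y38.843 F1582
G1 X55.324 Y142.000 F1582
M5
G0 X48.440 Y44.654
M4 S528
G1 X38.006 Y73.629 F1582
G1 X36.295 Y98.908 F1582
G1 X43.308 Y120.492 F1582
G1 X59.044 Y138.379 F1582
M5
G0 X155.809 Y51.315
M4 S528
G1 X103.664 Y119.283 F1582
G1 X71.723 Y8.034 F1582
M5
G0 X0.000 Y0.000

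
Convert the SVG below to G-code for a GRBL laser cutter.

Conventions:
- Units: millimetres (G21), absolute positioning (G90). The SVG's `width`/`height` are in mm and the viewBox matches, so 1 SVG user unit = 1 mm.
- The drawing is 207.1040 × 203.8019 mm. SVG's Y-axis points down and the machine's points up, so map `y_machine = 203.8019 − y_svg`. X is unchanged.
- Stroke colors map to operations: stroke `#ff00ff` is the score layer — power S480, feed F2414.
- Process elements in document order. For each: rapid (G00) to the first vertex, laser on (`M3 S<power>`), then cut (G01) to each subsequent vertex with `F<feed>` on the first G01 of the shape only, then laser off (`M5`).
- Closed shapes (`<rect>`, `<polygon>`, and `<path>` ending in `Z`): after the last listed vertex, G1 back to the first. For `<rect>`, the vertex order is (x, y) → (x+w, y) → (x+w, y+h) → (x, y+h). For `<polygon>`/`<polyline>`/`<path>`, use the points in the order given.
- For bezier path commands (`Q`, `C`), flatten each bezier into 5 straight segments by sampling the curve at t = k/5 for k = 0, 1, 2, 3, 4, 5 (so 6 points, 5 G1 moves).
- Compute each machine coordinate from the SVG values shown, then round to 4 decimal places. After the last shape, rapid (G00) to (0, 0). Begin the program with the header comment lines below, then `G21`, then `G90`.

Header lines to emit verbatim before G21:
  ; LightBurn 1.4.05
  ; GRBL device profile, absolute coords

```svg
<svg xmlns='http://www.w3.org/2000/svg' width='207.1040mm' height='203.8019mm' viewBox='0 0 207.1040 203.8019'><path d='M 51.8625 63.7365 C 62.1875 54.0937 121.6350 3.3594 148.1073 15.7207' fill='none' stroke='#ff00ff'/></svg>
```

; LightBurn 1.4.05
; GRBL device profile, absolute coords
G21
G90
G00 X51.8625 Y140.0654
M3 S480
G01 X63.2954 Y149.9486 F2414
G01 X82.5770 Y164.6927
G01 X105.7667 Y179.2968
G01 X128.9237 Y188.7600
G01 X148.1073 Y188.0812
M5
G00 X0.0000 Y0.0000

Since the viewBox matches the mm dimensions, user units are millimetres directly. The only transform is the Y-flip y_m = 203.8019 − y_svg.

Shape 1 is a cubic bezier drawn with `<path>`. Its stroke #ff00ff means score at S480, F2414. After flipping Y the toolpath is (51.8625,140.0654) → (63.2954,149.9486) → (82.5770,164.6927) → (105.7667,179.2968) → (128.9237,188.7600) → (148.1073,188.0812).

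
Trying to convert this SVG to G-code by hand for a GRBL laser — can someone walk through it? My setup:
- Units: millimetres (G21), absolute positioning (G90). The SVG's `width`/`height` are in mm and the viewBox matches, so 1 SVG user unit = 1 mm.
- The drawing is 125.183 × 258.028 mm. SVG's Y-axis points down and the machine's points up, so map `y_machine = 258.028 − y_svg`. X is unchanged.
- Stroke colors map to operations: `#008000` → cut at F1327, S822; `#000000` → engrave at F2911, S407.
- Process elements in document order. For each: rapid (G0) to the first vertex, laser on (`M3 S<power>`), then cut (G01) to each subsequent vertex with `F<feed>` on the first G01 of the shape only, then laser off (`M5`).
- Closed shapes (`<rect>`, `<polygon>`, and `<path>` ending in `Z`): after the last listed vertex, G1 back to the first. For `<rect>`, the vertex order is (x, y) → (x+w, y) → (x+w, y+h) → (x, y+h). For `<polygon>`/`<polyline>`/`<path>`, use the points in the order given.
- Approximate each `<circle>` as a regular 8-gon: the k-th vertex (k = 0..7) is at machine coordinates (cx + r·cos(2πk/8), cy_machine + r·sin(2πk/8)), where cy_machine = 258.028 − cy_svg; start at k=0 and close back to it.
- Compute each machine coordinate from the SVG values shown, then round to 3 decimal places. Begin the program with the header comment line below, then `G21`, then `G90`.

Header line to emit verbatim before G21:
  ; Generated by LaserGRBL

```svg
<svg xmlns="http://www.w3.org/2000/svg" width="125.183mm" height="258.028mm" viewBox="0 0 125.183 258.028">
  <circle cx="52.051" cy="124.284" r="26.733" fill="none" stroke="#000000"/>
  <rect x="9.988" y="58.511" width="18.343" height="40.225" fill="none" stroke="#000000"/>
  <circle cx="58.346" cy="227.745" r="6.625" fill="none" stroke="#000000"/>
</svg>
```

; Generated by LaserGRBL
G21
G90
G0 X78.784 Y133.744
M3 S407
G01 X70.954 Y152.647 F2911
G01 X52.051 Y160.477
G01 X33.148 Y152.647
G01 X25.318 Y133.744
G01 X33.148 Y114.841
G01 X52.051 Y107.011
G01 X70.954 Y114.841
G01 X78.784 Y133.744
M5
G0 X9.988 Y199.517
M3 S407
G01 X28.331 Y199.517 F2911
G01 X28.331 Y159.292
G01 X9.988 Y159.292
G01 X9.988 Y199.517
M5
G0 X64.971 Y30.283
M3 S407
G01 X63.031 Y34.968 F2911
G01 X58.346 Y36.908
G01 X53.661 Y34.968
G01 X51.721 Y30.283
G01 X53.661 Y25.598
G01 X58.346 Y23.658
G01 X63.031 Y25.598
G01 X64.971 Y30.283
M5

1 u = 1 mm; y_m = 258.028 − y.

[1] `<circle>` circle, #000000→engrave S407 F2911: (78.784,133.744) → (70.954,152.647) → (52.051,160.477) → (33.148,152.647) → (25.318,133.744) → (33.148,114.841) → (52.051,107.011) → (70.954,114.841) → (78.784,133.744) (closed)

[2] `<rect>` rectangle, #000000→engrave S407 F2911: (9.988,199.517) → (28.331,199.517) → (28.331,159.292) → (9.988,159.292) → (9.988,199.517) (closed)

[3] `<circle>` circle, #000000→engrave S407 F2911: (64.971,30.283) → (63.031,34.968) → (58.346,36.908) → (53.661,34.968) → (51.721,30.283) → (53.661,25.598) → (58.346,23.658) → (63.031,25.598) → (64.971,30.283) (closed)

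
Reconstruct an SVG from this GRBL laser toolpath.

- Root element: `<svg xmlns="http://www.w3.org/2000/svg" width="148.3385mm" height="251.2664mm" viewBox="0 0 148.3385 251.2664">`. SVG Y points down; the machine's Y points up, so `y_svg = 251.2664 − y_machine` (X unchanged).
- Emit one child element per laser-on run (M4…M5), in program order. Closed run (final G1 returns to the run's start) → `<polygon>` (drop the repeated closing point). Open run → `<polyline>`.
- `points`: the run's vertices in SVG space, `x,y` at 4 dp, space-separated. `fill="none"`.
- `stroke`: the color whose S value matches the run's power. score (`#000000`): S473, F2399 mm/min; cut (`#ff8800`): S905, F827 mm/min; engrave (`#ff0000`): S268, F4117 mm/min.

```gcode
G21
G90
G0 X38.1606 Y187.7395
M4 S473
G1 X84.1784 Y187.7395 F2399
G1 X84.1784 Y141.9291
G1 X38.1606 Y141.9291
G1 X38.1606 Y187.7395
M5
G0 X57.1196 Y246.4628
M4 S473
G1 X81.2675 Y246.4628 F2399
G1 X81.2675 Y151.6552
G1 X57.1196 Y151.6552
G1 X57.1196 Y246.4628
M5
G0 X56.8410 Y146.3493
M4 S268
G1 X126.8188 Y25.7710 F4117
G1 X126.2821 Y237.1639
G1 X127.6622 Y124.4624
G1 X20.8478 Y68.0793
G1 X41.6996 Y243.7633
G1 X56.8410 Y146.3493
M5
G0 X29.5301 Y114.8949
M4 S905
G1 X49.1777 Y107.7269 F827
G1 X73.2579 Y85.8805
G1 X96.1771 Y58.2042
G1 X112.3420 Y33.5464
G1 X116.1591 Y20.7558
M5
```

Each laser-on run becomes one SVG element. Flip Y back into SVG space with y_svg = 251.2664 − y_machine.

Run 1: the run's S473 means `#000000` (score). The run returns to its start, so emit a `<polygon>` with points (Y-flipped): 38.1606,63.5269 84.1784,63.5269 84.1784,109.3373 38.1606,109.3373.

Run 2: S473 ⇒ score layer `#000000`. The run returns to its start, so emit a `<polygon>` with points (Y-flipped): 57.1196,4.8036 81.2675,4.8036 81.2675,99.6112 57.1196,99.6112.

Run 3: power S268 maps to stroke `#ff0000` (engrave). The run returns to its start, so emit a `<polygon>` with points (Y-flipped): 56.8410,104.9171 126.8188,225.4954 126.2821,14.1025 127.6622,126.8040 20.8478,183.1871 41.6996,7.5031.

Run 4: S905 ⇒ cut layer `#ff8800`. The run is open, so emit a `<polyline>` with points (Y-flipped): 29.5301,136.3715 49.1777,143.5395 73.2579,165.3859 96.1771,193.0622 112.3420,217.7200 116.1591,230.5106.

<svg xmlns="http://www.w3.org/2000/svg" width="148.3385mm" height="251.2664mm" viewBox="0 0 148.3385 251.2664">
  <polygon points="38.1606,63.5269 84.1784,63.5269 84.1784,109.3373 38.1606,109.3373" fill="none" stroke="#000000"/>
  <polygon points="57.1196,4.8036 81.2675,4.8036 81.2675,99.6112 57.1196,99.6112" fill="none" stroke="#000000"/>
  <polygon points="56.8410,104.9171 126.8188,225.4954 126.2821,14.1025 127.6622,126.8040 20.8478,183.1871 41.6996,7.5031" fill="none" stroke="#ff0000"/>
  <polyline points="29.5301,136.3715 49.1777,143.5395 73.2579,165.3859 96.1771,193.0622 112.3420,217.7200 116.1591,230.5106" fill="none" stroke="#ff8800"/>
</svg>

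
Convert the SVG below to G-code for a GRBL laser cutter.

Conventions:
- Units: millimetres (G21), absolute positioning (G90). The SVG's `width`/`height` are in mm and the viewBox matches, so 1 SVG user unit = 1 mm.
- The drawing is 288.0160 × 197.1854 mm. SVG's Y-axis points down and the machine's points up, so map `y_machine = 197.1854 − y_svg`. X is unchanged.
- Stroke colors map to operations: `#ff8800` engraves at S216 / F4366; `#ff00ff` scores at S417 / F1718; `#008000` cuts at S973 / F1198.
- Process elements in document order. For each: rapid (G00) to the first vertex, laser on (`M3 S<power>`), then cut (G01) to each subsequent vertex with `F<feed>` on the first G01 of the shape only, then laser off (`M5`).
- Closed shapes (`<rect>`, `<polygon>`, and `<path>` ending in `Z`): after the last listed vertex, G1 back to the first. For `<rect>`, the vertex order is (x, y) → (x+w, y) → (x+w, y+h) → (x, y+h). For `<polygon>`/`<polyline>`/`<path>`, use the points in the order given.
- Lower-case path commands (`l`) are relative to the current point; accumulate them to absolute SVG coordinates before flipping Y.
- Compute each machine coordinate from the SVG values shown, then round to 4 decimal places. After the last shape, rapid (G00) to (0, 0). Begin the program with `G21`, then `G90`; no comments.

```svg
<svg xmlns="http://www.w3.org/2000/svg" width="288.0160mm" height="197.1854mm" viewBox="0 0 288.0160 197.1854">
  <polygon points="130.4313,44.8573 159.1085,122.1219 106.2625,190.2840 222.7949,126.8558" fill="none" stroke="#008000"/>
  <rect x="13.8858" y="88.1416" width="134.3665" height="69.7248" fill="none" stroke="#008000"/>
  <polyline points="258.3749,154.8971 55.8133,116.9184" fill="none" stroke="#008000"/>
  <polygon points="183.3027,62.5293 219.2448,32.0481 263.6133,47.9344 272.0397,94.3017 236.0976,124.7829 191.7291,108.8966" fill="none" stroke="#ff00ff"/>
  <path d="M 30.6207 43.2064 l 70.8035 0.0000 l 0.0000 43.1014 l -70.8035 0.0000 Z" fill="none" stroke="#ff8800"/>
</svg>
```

viewBox `0 0 288.0160 197.1854` with mm width/height → 1 unit = 1 mm. Flip: y_m = 197.1854 − y_svg.

**Shape 1** — `<polygon>` closed polygon, stroke `#008000` → cut (S973, F1198). Machine vertices: (130.4313,152.3281) → (159.1085,75.0635) → (106.2625,6.9014) → (222.7949,70.3296) → (130.4313,152.3281). Closed: final G1 returns to the first vertex.

**Shape 2** — `<rect>` rectangle, stroke `#008000` → cut (S973, F1198). Machine vertices: (13.8858,109.0438) → (148.2523,109.0438) → (148.2523,39.3190) → (13.8858,39.3190) → (13.8858,109.0438). Closed: final G1 returns to the first vertex.

**Shape 3** — `<polyline>` line segment, stroke `#008000` → cut (S973, F1198). Machine vertices: (258.3749,42.2883) → (55.8133,80.2670). Open path.

**Shape 4** — `<polygon>` regular polygon, stroke `#ff00ff` → score (S417, F1718). Machine vertices: (183.3027,134.6561) → (219.2448,165.1373) → (263.6133,149.2510) → (272.0397,102.8837) → (236.0976,72.4025) → (191.7291,88.2888) → (183.3027,134.6561). Closed: final G1 returns to the first vertex.

**Shape 5** — `<path>` rectangle, stroke `#ff8800` → engrave (S216, F4366). Machine vertices: (30.6207,153.9790) → (101.4242,153.9790) → (101.4242,110.8776) → (30.6207,110.8776) → (30.6207,153.9790). Closed: final G1 returns to the first vertex.

G21
G90
G00 X130.4313 Y152.3281
M3 S973
G01 X159.1085 Y75.0635 F1198
G01 X106.2625 Y6.9014
G01 X222.7949 Y70.3296
G01 X130.4313 Y152.3281
M5
G00 X13.8858 Y109.0438
M3 S973
G01 X148.2523 Y109.0438 F1198
G01 X148.2523 Y39.3190
G01 X13.8858 Y39.3190
G01 X13.8858 Y109.0438
M5
G00 X258.3749 Y42.2883
M3 S973
G01 X55.8133 Y80.2670 F1198
M5
G00 X183.3027 Y134.6561
M3 S417
G01 X219.2448 Y165.1373 F1718
G01 X263.6133 Y149.2510
G01 X272.0397 Y102.8837
G01 X236.0976 Y72.4025
G01 X191.7291 Y88.2888
G01 X183.3027 Y134.6561
M5
G00 X30.6207 Y153.9790
M3 S216
G01 X101.4242 Y153.9790 F4366
G01 X101.4242 Y110.8776
G01 X30.6207 Y110.8776
G01 X30.6207 Y153.9790
M5
G00 X0.0000 Y0.0000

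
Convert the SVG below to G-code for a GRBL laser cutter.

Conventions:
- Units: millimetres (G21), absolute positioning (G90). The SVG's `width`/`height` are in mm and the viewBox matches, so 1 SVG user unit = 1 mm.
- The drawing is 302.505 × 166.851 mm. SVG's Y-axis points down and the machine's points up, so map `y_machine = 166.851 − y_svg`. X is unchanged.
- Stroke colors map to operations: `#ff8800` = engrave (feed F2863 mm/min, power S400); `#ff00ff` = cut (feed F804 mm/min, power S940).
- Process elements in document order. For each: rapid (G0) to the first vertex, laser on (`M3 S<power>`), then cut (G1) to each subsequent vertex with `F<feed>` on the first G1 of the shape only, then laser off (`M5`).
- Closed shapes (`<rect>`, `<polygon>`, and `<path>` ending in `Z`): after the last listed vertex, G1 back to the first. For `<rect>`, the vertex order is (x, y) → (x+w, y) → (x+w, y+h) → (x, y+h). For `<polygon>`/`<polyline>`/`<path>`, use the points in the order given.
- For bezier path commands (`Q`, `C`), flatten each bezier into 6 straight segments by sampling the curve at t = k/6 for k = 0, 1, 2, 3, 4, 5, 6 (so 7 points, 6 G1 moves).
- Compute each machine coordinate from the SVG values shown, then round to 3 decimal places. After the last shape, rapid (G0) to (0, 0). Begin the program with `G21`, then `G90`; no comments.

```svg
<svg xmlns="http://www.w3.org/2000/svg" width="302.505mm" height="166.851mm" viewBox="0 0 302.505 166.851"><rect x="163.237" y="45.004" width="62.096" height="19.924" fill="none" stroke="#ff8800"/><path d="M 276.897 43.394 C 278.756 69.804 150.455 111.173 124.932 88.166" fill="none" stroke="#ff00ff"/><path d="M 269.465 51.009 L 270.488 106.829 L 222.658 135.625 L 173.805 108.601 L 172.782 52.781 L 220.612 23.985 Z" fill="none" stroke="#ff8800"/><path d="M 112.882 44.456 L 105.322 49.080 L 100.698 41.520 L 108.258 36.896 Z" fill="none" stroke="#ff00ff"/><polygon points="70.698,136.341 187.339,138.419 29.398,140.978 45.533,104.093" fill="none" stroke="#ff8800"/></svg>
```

G21
G90
G0 X163.237 Y121.847
M3 S400
G1 X225.333 Y121.847 F2863
G1 X225.333 Y101.923
G1 X163.237 Y101.923
G1 X163.237 Y121.847
M5
G0 X276.897 Y123.457
M3 S940
G1 X268.058 Y109.373 F804
G1 X243.997 Y94.999
G1 X211.183 Y82.540
G1 X176.087 Y74.198
G1 X145.180 Y72.179
G1 X124.932 Y78.685
M5
G0 X269.465 Y115.842
M3 S400
G1 X270.488 Y60.022 F2863
G1 X222.658 Y31.226
G1 X173.805 Y58.250
G1 X172.782 Y114.070
G1 X220.612 Y142.866
G1 X269.465 Y115.842
M5
G0 X112.882 Y122.395
M3 S940
G1 X105.322 Y117.771 F804
G1 X100.698 Y125.331
G1 X108.258 Y129.955
G1 X112.882 Y122.395
M5
G0 X70.698 Y30.510
M3 S400
G1 X187.339 Y28.432 F2863
G1 X29.398 Y25.873
G1 X45.533 Y62.758
G1 X70.698 Y30.510
M5
G0 X0.000 Y0.000

viewBox `0 0 302.505 166.851` with mm width/height → 1 unit = 1 mm. Flip: y_m = 166.851 − y_svg.

**Shape 1** — `<rect>` rectangle, stroke `#ff8800` → engrave (S400, F2863). Machine vertices: (163.237,121.847) → (225.333,121.847) → (225.333,101.923) → (163.237,101.923) → (163.237,121.847). Closed: final G1 returns to the first vertex.

**Shape 2** — `<path>` cubic bezier, stroke `#ff00ff` → cut (S940, F804). Control points (SVG): P0=(276.897,43.394), P1=(278.756,69.804), P2=(150.455,111.173), P3=(124.932,88.166); sampled at t=k/6. Machine vertices: (276.897,123.457) → (268.058,109.373) → (243.997,94.999) → (211.183,82.540) → (176.087,74.198) → (145.180,72.179) → (124.932,78.685). Open path.

**Shape 3** — `<path>` regular polygon, stroke `#ff8800` → engrave (S400, F2863). Machine vertices: (269.465,115.842) → (270.488,60.022) → (222.658,31.226) → (173.805,58.250) → (172.782,114.070) → (220.612,142.866) → (269.465,115.842). Closed: final G1 returns to the first vertex.

**Shape 4** — `<path>` regular polygon, stroke `#ff00ff` → cut (S940, F804). Machine vertices: (112.882,122.395) → (105.322,117.771) → (100.698,125.331) → (108.258,129.955) → (112.882,122.395). Closed: final G1 returns to the first vertex.

**Shape 5** — `<polygon>` closed polygon, stroke `#ff8800` → engrave (S400, F2863). Machine vertices: (70.698,30.510) → (187.339,28.432) → (29.398,25.873) → (45.533,62.758) → (70.698,30.510). Closed: final G1 returns to the first vertex.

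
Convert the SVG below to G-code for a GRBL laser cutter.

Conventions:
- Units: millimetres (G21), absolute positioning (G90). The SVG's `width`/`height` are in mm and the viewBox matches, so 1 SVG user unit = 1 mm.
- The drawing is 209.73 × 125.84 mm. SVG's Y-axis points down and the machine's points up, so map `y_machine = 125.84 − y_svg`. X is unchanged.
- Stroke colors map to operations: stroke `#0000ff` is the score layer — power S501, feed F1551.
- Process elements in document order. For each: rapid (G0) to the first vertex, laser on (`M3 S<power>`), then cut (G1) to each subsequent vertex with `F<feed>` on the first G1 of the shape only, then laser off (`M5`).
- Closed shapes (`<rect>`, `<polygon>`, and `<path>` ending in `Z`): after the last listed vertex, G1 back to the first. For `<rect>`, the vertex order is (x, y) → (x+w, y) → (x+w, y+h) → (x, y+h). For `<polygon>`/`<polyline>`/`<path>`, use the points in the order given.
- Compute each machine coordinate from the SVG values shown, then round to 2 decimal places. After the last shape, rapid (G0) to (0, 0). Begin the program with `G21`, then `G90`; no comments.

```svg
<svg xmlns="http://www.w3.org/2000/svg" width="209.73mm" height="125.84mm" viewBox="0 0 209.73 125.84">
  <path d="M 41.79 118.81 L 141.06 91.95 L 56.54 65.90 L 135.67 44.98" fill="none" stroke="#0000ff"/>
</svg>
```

G21
G90
G0 X41.79 Y7.03
M3 S501
G1 X141.06 Y33.89 F1551
G1 X56.54 Y59.94
G1 X135.67 Y80.86
M5
G0 X0.00 Y0.00

Since the viewBox matches the mm dimensions, user units are millimetres directly. The only transform is the Y-flip y_m = 125.84 − y_svg.

Shape 1 is a open polyline drawn with `<path>`. Its stroke #0000ff means score at S501, F1551. After flipping Y the toolpath is (41.79,7.03) → (141.06,33.89) → (56.54,59.94) → (135.67,80.86).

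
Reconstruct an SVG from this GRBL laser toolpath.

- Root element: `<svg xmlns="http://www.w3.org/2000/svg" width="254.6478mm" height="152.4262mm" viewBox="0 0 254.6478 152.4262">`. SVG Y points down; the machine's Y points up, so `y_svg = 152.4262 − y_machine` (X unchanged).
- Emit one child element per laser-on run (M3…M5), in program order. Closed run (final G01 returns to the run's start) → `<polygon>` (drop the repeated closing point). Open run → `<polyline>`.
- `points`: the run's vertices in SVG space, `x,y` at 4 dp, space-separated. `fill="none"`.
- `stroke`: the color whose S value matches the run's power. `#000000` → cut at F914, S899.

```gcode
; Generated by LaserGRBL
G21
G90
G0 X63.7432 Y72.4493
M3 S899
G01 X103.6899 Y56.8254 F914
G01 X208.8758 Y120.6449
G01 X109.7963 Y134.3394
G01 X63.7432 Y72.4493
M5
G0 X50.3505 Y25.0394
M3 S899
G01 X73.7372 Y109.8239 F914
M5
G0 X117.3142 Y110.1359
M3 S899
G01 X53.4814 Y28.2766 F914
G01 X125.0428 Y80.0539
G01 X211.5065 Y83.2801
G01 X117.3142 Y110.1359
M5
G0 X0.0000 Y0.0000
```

<svg xmlns="http://www.w3.org/2000/svg" width="254.6478mm" height="152.4262mm" viewBox="0 0 254.6478 152.4262">
  <polygon points="63.7432,79.9769 103.6899,95.6008 208.8758,31.7813 109.7963,18.0868" fill="none" stroke="#000000"/>
  <polyline points="50.3505,127.3868 73.7372,42.6023" fill="none" stroke="#000000"/>
  <polygon points="117.3142,42.2903 53.4814,124.1496 125.0428,72.3723 211.5065,69.1461" fill="none" stroke="#000000"/>
</svg>

y_svg = 152.4262 − y_m. Every run uses S899, so all elements get stroke `#000000` (cut).

[1] closed run; points: 63.7432,79.9769 103.6899,95.6008 208.8758,31.7813 109.7963,18.0868

[2] open run; points: 50.3505,127.3868 73.7372,42.6023

[3] closed run; points: 117.3142,42.2903 53.4814,124.1496 125.0428,72.3723 211.5065,69.1461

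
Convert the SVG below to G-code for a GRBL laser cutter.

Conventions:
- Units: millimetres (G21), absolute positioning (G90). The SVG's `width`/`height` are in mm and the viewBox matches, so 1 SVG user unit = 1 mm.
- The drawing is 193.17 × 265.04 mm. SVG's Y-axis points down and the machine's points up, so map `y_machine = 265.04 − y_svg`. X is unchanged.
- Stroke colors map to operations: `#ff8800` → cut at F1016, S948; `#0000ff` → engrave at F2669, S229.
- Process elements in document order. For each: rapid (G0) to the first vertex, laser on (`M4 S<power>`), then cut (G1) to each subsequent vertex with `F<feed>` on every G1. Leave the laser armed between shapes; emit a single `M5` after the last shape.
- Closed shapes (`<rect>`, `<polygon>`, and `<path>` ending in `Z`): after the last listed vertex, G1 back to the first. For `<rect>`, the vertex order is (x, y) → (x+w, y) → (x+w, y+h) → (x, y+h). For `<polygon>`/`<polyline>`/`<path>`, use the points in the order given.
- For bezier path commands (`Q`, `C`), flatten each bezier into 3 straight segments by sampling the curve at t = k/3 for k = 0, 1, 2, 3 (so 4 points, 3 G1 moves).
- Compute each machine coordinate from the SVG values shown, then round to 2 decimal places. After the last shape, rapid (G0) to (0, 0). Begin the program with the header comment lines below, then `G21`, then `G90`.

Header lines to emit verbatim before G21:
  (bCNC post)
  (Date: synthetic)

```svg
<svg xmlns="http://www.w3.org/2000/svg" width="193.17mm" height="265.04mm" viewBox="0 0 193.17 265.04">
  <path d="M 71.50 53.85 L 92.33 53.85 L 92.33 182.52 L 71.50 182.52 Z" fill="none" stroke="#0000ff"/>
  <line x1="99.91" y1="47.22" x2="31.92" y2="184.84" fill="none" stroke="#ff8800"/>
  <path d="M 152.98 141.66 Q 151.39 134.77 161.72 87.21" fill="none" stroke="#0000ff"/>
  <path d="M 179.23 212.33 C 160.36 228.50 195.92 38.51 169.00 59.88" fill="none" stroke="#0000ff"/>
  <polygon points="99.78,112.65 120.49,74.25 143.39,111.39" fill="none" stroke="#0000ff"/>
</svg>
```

1 u = 1 mm; y_m = 265.04 − y.

[1] `<path>` rectangle, #0000ff→engrave S229 F2669: (71.50,211.19) → (92.33,211.19) → (92.33,82.52) → (71.50,82.52) → (71.50,211.19) (closed)

[2] `<line>` line segment, #ff8800→cut S948 F1016: (99.91,217.82) → (31.92,80.20)

[3] `<path>` quadratic bezier, #0000ff→engrave S229 F2669: (152.98,123.38) → (153.24,132.49) → (156.16,150.64) → (161.72,177.83)

[4] `<path>` cubic bezier, #0000ff→engrave S229 F2669: (179.23,52.71) → (174.17,89.80) → (179.42,171.54) → (169.00,205.16)

[5] `<polygon>` regular polygon, #0000ff→engrave S229 F2669: (99.78,152.39) → (120.49,190.79) → (143.39,153.65) → (99.78,152.39) (closed)

(bCNC post)
(Date: synthetic)
G21
G90
G0 X71.50 Y211.19
M4 S229
G1 X92.33 Y211.19 F2669
G1 X92.33 Y82.52 F2669
G1 X71.50 Y82.52 F2669
G1 X71.50 Y211.19 F2669
G0 X99.91 Y217.82
M4 S948
G1 X31.92 Y80.20 F1016
G0 X152.98 Y123.38
M4 S229
G1 X153.24 Y132.49 F2669
G1 X156.16 Y150.64 F2669
G1 X161.72 Y177.83 F2669
G0 X179.23 Y52.71
M4 S229
G1 X174.17 Y89.80 F2669
G1 X179.42 Y171.54 F2669
G1 X169.00 Y205.16 F2669
G0 X99.78 Y152.39
M4 S229
G1 X120.49 Y190.79 F2669
G1 X143.39 Y153.65 F2669
G1 X99.78 Y152.39 F2669
M5
G0 X0.00 Y0.00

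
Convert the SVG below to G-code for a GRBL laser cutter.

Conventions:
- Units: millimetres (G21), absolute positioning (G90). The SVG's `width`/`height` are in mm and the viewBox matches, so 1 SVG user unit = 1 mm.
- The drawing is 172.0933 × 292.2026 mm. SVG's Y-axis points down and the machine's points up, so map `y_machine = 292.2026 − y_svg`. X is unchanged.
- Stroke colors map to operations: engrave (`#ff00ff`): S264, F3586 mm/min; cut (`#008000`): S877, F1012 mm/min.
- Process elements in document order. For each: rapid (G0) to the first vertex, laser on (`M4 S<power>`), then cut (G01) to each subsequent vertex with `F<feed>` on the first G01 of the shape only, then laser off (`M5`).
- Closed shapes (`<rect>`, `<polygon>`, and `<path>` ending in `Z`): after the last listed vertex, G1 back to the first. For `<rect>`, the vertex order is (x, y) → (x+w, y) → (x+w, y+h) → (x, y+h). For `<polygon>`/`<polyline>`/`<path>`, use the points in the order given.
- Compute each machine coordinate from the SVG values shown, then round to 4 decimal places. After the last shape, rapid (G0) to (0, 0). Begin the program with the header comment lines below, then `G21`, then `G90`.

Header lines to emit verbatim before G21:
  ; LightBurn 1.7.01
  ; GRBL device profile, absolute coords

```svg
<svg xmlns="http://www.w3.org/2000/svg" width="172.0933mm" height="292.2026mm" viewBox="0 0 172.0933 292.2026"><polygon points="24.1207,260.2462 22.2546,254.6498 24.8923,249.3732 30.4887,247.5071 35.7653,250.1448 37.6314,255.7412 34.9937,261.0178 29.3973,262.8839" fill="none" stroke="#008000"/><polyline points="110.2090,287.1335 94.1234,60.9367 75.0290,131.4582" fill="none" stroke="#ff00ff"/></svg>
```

; LightBurn 1.7.01
; GRBL device profile, absolute coords
G21
G90
G0 X24.1207 Y31.9564
M4 S877
G01 X22.2546 Y37.5528 F1012
G01 X24.8923 Y42.8294
G01 X30.4887 Y44.6955
G01 X35.7653 Y42.0578
G01 X37.6314 Y36.4614
G01 X34.9937 Y31.1848
G01 X29.3973 Y29.3187
G01 X24.1207 Y31.9564
M5
G0 X110.2090 Y5.0691
M4 S264
G01 X94.1234 Y231.2659 F3586
G01 X75.0290 Y160.7444
M5
G0 X0.0000 Y0.0000

Since the viewBox matches the mm dimensions, user units are millimetres directly. The only transform is the Y-flip y_m = 292.2026 − y_svg.

Shape 1 is a regular polygon drawn with `<polygon>`. Its stroke #008000 means cut at S877, F1012. After flipping Y the toolpath is (24.1207,31.9564) → (22.2546,37.5528) → (24.8923,42.8294) → (30.4887,44.6955) → (35.7653,42.0578) → (37.6314,36.4614) → (34.9937,31.1848) → (29.3973,29.3187) → (24.1207,31.9564), returning to the start.

Shape 2 is a open polyline drawn with `<polyline>`. Its stroke #ff00ff means engrave at S264, F3586. After flipping Y the toolpath is (110.2090,5.0691) → (94.1234,231.2659) → (75.0290,160.7444).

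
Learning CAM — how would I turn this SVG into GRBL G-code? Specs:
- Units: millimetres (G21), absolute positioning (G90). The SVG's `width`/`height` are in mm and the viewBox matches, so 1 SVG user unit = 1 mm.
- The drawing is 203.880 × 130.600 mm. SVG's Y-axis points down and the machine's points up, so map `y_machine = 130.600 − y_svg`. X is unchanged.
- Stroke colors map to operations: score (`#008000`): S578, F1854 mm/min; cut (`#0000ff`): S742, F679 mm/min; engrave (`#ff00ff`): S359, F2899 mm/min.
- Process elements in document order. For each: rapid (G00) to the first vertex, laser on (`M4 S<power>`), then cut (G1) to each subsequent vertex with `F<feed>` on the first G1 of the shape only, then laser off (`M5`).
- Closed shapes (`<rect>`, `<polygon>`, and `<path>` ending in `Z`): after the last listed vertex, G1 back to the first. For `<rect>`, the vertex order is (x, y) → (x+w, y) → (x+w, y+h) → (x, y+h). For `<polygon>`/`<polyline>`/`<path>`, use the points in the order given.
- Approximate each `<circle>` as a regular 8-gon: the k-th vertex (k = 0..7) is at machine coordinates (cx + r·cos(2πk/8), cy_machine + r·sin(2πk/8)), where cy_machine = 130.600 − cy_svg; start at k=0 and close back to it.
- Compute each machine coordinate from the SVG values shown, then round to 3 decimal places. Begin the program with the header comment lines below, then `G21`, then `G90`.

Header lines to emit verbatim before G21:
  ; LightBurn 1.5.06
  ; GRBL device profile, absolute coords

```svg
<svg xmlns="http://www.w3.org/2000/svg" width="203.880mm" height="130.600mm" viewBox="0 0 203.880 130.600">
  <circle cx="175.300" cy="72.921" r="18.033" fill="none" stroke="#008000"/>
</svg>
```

Since the viewBox matches the mm dimensions, user units are millimetres directly. The only transform is the Y-flip y_m = 130.600 − y_svg.

Shape 1 is a circle drawn with `<circle>`. Its stroke #008000 means score at S578, F1854. After flipping Y the toolpath is (193.333,57.679) → (188.051,70.430) → (175.300,75.712) → (162.549,70.430) → (157.267,57.679) → (162.549,44.928) → (175.300,39.646) → (188.051,44.928) → (193.333,57.679), returning to the start.

; LightBurn 1.5.06
; GRBL device profile, absolute coords
G21
G90
G00 X193.333 Y57.679
M4 S578
G1 X188.051 Y70.430 F1854
G1 X175.300 Y75.712
G1 X162.549 Y70.430
G1 X157.267 Y57.679
G1 X162.549 Y44.928
G1 X175.300 Y39.646
G1 X188.051 Y44.928
G1 X193.333 Y57.679
M5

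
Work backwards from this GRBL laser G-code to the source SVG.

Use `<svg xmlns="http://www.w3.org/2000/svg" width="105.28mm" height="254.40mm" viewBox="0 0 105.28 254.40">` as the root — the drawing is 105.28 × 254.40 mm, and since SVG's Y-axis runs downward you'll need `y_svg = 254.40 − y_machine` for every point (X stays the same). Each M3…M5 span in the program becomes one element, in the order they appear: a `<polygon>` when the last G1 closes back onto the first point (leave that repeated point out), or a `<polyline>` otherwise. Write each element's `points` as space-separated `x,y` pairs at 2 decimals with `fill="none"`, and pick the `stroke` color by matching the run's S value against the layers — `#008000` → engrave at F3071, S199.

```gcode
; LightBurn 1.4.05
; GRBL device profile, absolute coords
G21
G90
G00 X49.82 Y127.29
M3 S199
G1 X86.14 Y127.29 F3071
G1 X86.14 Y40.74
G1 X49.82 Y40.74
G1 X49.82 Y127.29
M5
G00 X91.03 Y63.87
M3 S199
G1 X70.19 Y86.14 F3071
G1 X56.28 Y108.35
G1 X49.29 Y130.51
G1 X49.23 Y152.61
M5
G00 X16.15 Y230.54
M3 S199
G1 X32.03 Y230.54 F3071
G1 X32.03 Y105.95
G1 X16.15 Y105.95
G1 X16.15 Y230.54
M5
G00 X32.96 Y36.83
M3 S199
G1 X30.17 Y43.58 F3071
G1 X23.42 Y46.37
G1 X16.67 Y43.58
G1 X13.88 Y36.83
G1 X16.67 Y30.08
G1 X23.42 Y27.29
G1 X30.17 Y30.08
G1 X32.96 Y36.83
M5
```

<svg xmlns="http://www.w3.org/2000/svg" width="105.28mm" height="254.40mm" viewBox="0 0 105.28 254.40">
  <polygon points="49.82,127.11 86.14,127.11 86.14,213.66 49.82,213.66" fill="none" stroke="#008000"/>
  <polyline points="91.03,190.53 70.19,168.26 56.28,146.05 49.29,123.89 49.23,101.79" fill="none" stroke="#008000"/>
  <polygon points="16.15,23.86 32.03,23.86 32.03,148.45 16.15,148.45" fill="none" stroke="#008000"/>
  <polygon points="32.96,217.57 30.17,210.82 23.42,208.03 16.67,210.82 13.88,217.57 16.67,224.32 23.42,227.11 30.17,224.32" fill="none" stroke="#008000"/>
</svg>

Machine Y-up, SVG Y-down with viewBox height 254.40, so y_svg = 254.40 − y_machine; X carries over. Every run uses S199, so all elements get stroke `#008000` (engrave).

Run 1: The run returns to its start, so emit a `<polygon>` with points (Y-flipped): 49.82,127.11 86.14,127.11 86.14,213.66 49.82,213.66.

Run 2: The run is open, so emit a `<polyline>` with points (Y-flipped): 91.03,190.53 70.19,168.26 56.28,146.05 49.29,123.89 49.23,101.79.

Run 3: The run returns to its start, so emit a `<polygon>` with points (Y-flipped): 16.15,23.86 32.03,23.86 32.03,148.45 16.15,148.45.

Run 4: The run returns to its start, so emit a `<polygon>` with points (Y-flipped): 32.96,217.57 30.17,210.82 23.42,208.03 16.67,210.82 13.88,217.57 16.67,224.32 23.42,227.11 30.17,224.32.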